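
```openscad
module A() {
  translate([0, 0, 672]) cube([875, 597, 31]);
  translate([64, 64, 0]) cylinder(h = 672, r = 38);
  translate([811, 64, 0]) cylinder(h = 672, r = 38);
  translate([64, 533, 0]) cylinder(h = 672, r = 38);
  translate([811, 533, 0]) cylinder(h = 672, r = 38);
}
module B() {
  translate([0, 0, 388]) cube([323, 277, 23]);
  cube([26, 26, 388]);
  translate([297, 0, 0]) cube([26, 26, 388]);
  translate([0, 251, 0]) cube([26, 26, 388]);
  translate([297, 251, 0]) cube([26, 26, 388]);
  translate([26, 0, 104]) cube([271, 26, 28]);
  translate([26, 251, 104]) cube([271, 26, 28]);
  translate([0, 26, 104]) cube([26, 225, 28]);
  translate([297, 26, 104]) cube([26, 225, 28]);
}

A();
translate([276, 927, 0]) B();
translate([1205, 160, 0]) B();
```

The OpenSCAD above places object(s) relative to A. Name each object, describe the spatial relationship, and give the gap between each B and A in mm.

Each stool's nearest face is 330 mm from the table's bounding box.

A is a table. B is a stool. Two stools sit around the table at the +y, +x sides. The gap between each stool and the table is 330 mm.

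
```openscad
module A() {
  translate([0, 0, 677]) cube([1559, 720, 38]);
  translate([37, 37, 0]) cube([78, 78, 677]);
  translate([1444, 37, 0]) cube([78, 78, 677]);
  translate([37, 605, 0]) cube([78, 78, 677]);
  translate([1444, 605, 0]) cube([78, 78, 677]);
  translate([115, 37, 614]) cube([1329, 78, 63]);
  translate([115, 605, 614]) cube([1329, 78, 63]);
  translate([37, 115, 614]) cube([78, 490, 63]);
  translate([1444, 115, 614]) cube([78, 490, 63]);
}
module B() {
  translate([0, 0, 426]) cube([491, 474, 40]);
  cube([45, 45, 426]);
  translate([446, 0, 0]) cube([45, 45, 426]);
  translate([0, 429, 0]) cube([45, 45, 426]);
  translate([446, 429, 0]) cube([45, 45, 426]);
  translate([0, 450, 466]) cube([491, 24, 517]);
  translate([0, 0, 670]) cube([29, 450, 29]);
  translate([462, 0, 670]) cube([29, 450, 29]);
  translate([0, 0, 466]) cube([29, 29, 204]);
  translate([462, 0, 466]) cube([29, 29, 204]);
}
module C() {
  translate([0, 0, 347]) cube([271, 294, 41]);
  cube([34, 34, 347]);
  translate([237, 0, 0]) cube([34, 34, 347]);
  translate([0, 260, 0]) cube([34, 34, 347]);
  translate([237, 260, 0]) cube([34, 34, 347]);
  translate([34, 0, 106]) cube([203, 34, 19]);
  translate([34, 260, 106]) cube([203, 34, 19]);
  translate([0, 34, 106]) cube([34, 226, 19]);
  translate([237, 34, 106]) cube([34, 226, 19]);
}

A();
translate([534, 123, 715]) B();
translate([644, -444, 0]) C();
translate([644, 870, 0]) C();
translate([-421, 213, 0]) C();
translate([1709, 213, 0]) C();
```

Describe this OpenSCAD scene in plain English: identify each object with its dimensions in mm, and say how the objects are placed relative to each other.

A is a table with a 1559×720 mm rectangular top, 38 mm thick, top surface at z = 715 mm, supported by four 78×78 mm square legs, each inset 37 mm from the nearest pair of top edges, running from the floor. Four apron rails, 78 mm thick and 63 mm tall, run between adjacent legs with their top edges flush with the underside of the top and their outer faces flush with the legs' outer faces.

B is a chair. The seat is a 491×474×40 mm slab with its top at z = 466 mm, on four 45×45 mm corner legs (flush with the seat edges, standing on z = 0). A flat backrest 24 mm thick, 517 mm tall, spans the full seat width and rises from the seat top along its +y edge, rear face flush with the rear of the seat. Two armrests of 29×29 mm section run along each side from the seat's front edge to the front of the backrest, top faces 233 mm above the seat top and outer faces flush with the seat's x-edges; a 29×29 mm post under the front of each armrest stands on the seat at the front corner.

C is a four-legged stool. The seat is 271×294 mm, 41 mm thick, top at z = 388 mm. It stands on four square legs, each 34×34 mm in cross-section, from z = 0 to the seat underside, each flush with a corner of the seat. Four stretchers, 34 mm wide and 19 mm tall, connect adjacent legs with their undersides at z = 106 mm, each running between the inner faces of the legs it joins and aligned with the legs' outer faces on the other axis.

The chair is on top of the table, centred. Four stools sit around the table at the −y, +y, −x, +x sides.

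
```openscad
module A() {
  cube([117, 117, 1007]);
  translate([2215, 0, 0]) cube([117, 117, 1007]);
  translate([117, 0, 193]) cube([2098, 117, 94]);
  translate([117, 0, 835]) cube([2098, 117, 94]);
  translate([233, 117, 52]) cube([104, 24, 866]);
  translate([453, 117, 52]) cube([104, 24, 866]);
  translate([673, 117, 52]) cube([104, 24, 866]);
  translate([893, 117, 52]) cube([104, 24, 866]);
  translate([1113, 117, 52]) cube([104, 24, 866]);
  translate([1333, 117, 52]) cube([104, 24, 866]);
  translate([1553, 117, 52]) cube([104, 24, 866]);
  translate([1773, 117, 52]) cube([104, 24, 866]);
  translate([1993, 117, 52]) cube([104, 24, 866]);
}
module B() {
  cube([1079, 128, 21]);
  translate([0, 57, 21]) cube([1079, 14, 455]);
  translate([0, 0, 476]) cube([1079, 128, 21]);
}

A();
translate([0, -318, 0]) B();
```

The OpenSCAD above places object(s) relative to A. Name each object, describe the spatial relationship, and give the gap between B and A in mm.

A is a fence section. B is an I-beam. The I-beam is on the floor beside the fence section on its −y side. The gap between the I-beam and the fence section is 190 mm.

The I-beam's nearest face is 190 mm from the fence section's −y face.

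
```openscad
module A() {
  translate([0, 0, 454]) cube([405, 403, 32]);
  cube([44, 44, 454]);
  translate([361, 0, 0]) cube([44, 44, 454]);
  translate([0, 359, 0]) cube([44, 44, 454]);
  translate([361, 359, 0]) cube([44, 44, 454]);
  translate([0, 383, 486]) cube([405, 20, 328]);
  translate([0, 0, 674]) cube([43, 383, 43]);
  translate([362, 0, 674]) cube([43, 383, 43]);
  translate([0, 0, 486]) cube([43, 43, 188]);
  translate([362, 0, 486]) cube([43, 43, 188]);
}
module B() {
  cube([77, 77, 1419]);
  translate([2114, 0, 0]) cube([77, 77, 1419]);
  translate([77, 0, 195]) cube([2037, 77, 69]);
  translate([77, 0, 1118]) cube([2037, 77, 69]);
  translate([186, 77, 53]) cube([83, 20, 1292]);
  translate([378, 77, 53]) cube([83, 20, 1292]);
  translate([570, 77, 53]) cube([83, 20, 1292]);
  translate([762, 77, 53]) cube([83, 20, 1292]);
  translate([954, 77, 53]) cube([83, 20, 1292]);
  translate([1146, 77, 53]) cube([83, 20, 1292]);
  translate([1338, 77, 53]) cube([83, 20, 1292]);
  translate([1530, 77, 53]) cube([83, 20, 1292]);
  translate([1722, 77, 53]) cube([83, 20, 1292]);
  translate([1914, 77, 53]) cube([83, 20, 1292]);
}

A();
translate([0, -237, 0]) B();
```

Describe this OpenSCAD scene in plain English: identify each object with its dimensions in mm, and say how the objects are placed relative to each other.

A is a chair. The seat is a 405×403×32 mm slab with its top at z = 486 mm, on four 44×44 mm corner legs (flush with the seat edges, standing on z = 0). A flat backrest 20 mm thick, 328 mm tall, spans the full seat width and rises from the seat top along its +y edge, rear face flush with the rear of the seat. Two armrests of 43×43 mm section run along each side from the seat's front edge to the front of the backrest, top faces 231 mm above the seat top and outer faces flush with the seat's x-edges; a 43×43 mm post under the front of each armrest stands on the seat at the front corner.

B is a fence section. Two 77×77 mm posts, 1419 mm tall, stand on the floor with a clear span of 2037 mm between their inner faces. Two horizontal rails of 77×69 mm section span the gap between the posts with their undersides at z = 195 mm and z = 1118 mm, flush with the posts' −y face. 10 pickets, each 83 mm wide, 20 mm thick and 1292 mm tall, are fixed to the +y face of the rails with their bottoms at z = 53 mm, evenly spaced across the span with equal gaps (rounded down to the nearest mm) at the −x end and between each pair — any rounding remainder accumulates at the +x end.

The fence section is on the floor beside the chair on its −y side.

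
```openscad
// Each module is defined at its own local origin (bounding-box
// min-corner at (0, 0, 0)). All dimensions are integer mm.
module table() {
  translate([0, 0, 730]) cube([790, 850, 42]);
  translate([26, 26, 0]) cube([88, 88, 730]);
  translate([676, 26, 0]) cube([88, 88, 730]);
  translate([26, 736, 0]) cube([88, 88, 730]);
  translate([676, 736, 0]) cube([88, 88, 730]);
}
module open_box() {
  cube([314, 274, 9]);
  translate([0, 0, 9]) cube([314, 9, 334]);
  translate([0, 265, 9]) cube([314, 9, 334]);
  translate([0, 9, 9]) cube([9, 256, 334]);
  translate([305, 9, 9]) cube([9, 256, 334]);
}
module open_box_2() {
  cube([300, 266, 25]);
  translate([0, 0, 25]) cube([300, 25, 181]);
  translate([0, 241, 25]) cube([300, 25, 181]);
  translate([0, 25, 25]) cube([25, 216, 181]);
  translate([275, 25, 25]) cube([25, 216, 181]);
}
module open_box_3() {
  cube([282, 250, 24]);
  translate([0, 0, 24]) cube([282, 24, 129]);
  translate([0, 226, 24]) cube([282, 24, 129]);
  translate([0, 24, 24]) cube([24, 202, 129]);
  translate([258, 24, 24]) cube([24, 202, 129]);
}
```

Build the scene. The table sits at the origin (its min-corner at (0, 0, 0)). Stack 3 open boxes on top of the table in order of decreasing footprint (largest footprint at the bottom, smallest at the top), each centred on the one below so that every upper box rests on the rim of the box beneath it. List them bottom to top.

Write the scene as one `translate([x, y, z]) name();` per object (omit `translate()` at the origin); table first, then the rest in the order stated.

table();
translate([238, 288, 772]) open_box();
translate([245, 292, 1115]) open_box_2();
translate([254, 300, 1321]) open_box_3();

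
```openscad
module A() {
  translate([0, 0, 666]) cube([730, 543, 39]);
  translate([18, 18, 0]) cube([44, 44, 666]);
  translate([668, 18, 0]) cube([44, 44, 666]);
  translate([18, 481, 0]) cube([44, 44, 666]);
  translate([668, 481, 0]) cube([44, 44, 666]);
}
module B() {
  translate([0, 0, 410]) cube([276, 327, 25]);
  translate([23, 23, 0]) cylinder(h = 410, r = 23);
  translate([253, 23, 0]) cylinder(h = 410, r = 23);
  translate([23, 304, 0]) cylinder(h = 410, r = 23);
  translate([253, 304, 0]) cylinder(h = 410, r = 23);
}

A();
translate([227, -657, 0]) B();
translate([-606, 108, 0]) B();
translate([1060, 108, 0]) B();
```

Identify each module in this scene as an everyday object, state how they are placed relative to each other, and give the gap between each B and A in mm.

Each stool's nearest face is 330 mm from the table's bounding box.

A is a table. B is a stool. Three stools sit around the table at the −y, −x, +x sides. The gap between each stool and the table is 330 mm.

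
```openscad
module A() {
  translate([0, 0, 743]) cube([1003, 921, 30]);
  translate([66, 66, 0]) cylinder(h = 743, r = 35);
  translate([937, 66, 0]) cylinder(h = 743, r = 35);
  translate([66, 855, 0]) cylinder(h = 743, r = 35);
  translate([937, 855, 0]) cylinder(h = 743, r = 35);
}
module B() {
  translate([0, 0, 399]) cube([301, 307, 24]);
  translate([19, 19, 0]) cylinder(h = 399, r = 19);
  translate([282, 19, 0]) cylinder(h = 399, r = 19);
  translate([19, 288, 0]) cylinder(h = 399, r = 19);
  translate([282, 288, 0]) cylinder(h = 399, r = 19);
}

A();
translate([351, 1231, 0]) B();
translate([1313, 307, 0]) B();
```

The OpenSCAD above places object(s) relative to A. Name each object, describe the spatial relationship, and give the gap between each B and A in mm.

A is a table. B is a stool. Two stools sit around the table at the +y, +x sides. The gap between each stool and the table is 310 mm.

Each stool's nearest face is 310 mm from the table's bounding box.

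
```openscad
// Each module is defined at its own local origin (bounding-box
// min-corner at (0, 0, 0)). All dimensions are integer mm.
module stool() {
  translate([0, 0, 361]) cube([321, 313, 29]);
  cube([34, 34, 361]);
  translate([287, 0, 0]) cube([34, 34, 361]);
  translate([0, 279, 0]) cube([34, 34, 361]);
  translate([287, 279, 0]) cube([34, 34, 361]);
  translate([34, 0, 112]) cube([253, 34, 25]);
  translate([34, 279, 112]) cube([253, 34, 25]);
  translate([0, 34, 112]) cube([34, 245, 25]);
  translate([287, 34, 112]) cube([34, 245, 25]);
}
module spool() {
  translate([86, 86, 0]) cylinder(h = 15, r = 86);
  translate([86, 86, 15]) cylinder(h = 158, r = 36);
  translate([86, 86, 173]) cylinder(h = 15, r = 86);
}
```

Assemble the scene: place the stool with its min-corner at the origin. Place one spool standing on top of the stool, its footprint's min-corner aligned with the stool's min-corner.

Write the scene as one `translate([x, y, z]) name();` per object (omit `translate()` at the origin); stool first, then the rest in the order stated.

stool();
translate([0, 0, 390]) spool();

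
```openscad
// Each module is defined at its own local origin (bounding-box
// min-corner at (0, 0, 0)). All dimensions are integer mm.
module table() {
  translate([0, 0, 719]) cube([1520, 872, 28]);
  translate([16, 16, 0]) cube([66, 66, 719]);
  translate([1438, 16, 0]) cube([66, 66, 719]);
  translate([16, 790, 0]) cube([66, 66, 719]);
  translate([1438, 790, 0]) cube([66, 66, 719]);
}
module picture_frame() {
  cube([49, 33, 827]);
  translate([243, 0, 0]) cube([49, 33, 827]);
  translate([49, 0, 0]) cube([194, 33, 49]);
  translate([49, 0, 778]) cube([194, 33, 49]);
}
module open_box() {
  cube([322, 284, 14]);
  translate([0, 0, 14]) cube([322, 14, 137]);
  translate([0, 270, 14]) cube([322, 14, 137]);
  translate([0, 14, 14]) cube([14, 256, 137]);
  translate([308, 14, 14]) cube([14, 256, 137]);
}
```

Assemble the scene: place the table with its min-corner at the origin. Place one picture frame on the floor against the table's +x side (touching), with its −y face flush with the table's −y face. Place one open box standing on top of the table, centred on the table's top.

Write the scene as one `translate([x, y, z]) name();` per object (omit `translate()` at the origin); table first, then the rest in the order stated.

table();
translate([1520, 0, 0]) picture_frame();
translate([599, 294, 747]) open_box();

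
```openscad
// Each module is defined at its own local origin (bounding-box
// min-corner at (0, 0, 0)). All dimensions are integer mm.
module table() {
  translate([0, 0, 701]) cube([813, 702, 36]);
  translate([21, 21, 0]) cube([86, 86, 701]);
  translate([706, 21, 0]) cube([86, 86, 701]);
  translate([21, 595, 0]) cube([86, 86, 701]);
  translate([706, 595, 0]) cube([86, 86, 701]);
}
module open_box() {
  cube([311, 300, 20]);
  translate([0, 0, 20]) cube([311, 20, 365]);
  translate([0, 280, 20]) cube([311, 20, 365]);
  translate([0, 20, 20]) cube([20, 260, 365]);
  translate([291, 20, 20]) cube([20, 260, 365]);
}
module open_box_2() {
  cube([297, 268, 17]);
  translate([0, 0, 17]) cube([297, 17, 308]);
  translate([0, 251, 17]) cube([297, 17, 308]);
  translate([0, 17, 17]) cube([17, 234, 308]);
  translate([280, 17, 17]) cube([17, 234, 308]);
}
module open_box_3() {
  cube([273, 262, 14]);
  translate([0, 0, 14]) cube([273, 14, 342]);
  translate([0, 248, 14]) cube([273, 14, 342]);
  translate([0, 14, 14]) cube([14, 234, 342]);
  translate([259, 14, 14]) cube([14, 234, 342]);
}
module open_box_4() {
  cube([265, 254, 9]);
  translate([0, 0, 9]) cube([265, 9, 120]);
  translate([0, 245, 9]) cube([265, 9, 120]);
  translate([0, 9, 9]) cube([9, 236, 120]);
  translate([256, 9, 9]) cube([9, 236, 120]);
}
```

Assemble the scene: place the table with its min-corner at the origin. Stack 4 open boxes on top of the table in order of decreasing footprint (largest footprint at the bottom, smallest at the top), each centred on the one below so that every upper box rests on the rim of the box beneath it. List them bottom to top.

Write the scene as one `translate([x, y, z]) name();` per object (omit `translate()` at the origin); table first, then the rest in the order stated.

table();
translate([251, 201, 737]) open_box();
translate([258, 217, 1122]) open_box_2();
translate([270, 220, 1447]) open_box_3();
translate([274, 224, 1803]) open_box_4();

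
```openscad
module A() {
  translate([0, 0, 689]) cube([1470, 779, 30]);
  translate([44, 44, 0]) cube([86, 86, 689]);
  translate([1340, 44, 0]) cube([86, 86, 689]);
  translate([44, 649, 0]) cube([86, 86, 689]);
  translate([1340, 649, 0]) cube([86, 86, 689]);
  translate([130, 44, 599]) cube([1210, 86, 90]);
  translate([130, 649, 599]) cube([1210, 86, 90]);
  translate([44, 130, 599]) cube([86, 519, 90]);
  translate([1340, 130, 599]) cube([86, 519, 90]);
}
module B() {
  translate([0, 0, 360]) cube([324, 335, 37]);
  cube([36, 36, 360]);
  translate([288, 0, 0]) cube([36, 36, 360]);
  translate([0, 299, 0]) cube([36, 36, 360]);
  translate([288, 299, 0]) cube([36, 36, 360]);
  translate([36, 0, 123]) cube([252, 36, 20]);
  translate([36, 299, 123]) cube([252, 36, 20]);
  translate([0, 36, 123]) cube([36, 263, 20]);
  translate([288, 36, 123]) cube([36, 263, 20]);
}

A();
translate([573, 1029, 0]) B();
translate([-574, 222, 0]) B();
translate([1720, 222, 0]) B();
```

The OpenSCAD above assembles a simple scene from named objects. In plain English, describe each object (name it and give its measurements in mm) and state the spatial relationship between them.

A is a table with a 1470×779 mm rectangular top, 30 mm thick, top surface at z = 719 mm, supported by four 86×86 mm square legs, each inset 44 mm from the nearest pair of top edges, running from the floor. Four apron rails, 86 mm thick and 90 mm tall, run between adjacent legs with their top edges flush with the underside of the top and their outer faces flush with the legs' outer faces.

B is a simple wooden stool: a rectangular seat 324 mm (x) by 335 mm (y), 37 mm thick, top face at z = 397 mm, on four square legs, each 36×36 mm in cross-section. The legs rest on z = 0, each flush with a corner of the seat. Four stretchers, 36 mm wide and 20 mm tall, connect adjacent legs with their undersides at z = 123 mm, each running between the inner faces of the legs it joins and aligned with the legs' outer faces on the other axis.

Three stools sit around the table at the +y, −x, +x sides.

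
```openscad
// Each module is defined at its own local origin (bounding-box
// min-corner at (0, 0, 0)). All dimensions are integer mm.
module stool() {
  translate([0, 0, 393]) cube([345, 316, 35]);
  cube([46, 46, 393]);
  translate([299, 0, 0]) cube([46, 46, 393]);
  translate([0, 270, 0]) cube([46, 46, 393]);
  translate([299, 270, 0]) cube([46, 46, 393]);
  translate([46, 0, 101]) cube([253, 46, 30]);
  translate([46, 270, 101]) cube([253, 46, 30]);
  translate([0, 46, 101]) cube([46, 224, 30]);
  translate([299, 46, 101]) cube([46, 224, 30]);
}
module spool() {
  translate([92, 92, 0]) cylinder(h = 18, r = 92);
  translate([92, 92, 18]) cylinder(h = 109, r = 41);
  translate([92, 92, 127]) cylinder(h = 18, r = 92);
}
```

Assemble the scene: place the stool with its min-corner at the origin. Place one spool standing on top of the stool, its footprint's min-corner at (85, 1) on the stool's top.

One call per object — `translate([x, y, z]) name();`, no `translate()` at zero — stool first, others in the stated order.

stool();
translate([85, 1, 428]) spool();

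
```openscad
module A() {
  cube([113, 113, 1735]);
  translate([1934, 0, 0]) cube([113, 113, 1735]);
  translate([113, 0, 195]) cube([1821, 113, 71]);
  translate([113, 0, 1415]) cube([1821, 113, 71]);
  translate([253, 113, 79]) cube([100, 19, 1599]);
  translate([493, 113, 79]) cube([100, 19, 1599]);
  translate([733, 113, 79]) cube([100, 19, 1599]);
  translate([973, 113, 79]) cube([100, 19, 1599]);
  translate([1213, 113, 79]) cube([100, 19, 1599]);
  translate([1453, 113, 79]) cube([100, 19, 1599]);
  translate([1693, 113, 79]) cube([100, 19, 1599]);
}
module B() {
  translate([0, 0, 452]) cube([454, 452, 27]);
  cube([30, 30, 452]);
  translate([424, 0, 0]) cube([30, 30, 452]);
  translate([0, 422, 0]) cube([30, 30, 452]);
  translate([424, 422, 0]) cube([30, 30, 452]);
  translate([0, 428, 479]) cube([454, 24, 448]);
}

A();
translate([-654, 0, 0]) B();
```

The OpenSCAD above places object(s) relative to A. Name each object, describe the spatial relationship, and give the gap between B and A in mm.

The chair's nearest face is 200 mm from the fence section's −x face.

A is a fence section. B is a chair. The chair is on the floor beside the fence section on its −x side. The gap between the chair and the fence section is 200 mm.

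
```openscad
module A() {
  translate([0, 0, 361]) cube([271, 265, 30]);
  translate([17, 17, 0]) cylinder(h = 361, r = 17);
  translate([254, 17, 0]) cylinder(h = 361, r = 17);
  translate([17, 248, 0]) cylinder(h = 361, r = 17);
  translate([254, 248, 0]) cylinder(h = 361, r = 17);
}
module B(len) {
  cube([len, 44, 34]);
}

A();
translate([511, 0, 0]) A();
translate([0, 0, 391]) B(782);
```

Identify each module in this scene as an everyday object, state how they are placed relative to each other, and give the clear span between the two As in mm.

A is a stool. B is a beam. A beam spans the tops of two stools. The clear span between the two stools is 240 mm.

Second stool starts at x = 511; first ends at x = 271; clear span = 511 − 271 = 240 mm.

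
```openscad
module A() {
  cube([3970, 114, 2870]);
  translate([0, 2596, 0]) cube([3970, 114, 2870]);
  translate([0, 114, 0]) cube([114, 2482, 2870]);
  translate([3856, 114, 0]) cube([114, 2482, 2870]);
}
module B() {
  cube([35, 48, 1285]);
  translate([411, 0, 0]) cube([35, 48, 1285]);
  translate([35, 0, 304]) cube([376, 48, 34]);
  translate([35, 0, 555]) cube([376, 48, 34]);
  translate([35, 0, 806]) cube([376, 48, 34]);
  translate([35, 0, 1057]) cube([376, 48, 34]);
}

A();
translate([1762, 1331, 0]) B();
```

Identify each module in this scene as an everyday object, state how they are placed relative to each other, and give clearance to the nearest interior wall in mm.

Clearances: x = 1648, y = 1217; minimum 1217 mm.

A is a house frame. B is a ladder. The ladder sits inside the house frame, centred. The clearance to the nearest interior wall is 1217 mm.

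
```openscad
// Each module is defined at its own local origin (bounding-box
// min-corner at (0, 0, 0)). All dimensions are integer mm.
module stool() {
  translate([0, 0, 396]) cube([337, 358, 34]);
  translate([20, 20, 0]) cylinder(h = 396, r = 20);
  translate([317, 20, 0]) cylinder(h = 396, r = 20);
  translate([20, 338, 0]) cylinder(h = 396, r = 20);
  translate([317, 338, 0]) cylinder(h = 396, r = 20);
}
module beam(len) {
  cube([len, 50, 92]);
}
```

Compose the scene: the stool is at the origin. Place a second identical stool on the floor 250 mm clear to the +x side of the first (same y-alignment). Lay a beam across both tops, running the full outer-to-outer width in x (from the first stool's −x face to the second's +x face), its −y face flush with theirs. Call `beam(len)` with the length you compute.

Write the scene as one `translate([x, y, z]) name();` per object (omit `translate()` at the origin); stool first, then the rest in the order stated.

stool();
translate([587, 0, 0]) stool();
translate([0, 0, 430]) beam(924);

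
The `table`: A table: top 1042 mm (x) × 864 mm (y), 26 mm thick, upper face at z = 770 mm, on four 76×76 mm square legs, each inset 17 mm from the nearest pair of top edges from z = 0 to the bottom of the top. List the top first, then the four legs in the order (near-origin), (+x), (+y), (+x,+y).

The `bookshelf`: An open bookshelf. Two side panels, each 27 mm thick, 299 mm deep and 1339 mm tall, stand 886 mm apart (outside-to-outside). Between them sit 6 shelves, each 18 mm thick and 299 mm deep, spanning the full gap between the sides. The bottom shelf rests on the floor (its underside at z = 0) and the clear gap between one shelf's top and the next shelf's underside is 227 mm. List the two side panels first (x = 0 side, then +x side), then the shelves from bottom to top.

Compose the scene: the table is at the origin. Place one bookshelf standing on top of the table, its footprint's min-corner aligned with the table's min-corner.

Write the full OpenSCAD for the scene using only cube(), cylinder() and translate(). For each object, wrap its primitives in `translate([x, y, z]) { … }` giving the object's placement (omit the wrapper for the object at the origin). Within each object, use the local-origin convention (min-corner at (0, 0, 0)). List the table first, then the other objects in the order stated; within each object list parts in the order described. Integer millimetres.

translate([0, 0, 744]) cube([1042, 864, 26]);
translate([17, 17, 0]) cube([76, 76, 744]);
translate([949, 17, 0]) cube([76, 76, 744]);
translate([17, 771, 0]) cube([76, 76, 744]);
translate([949, 771, 0]) cube([76, 76, 744]);
translate([0, 0, 770]) {
  cube([27, 299, 1339]);
  translate([859, 0, 0]) cube([27, 299, 1339]);
  translate([27, 0, 0]) cube([832, 299, 18]);
  translate([27, 0, 245]) cube([832, 299, 18]);
  translate([27, 0, 490]) cube([832, 299, 18]);
  translate([27, 0, 735]) cube([832, 299, 18]);
  translate([27, 0, 980]) cube([832, 299, 18]);
  translate([27, 0, 1225]) cube([832, 299, 18]);
}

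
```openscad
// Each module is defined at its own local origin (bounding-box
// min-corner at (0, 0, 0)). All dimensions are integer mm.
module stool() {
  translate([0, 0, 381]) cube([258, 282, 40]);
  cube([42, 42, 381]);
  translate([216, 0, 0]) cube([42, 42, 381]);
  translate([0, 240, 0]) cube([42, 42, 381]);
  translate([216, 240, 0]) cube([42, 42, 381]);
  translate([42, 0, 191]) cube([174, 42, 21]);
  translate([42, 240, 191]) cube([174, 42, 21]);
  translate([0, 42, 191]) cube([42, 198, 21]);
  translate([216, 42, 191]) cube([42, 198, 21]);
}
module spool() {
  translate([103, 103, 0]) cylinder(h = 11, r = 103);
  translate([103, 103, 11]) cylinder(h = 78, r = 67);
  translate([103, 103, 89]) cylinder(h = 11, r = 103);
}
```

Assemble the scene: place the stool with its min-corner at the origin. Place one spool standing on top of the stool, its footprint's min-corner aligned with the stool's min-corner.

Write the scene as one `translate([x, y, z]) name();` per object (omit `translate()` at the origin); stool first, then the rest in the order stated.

stool();
translate([0, 0, 421]) spool();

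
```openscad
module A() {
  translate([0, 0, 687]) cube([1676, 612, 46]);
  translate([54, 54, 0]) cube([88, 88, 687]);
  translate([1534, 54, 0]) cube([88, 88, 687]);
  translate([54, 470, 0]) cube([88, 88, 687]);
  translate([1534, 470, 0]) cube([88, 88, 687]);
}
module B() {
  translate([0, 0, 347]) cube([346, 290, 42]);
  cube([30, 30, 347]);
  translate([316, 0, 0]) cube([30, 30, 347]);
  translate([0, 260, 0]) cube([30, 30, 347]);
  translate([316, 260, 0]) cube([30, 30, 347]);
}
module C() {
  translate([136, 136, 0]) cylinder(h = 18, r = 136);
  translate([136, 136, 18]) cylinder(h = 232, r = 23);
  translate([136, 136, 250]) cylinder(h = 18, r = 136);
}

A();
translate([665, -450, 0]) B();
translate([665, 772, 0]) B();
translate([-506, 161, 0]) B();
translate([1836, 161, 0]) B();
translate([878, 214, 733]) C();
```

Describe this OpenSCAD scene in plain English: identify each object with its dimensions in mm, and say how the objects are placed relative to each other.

A is a table: top 1676 mm (x) × 612 mm (y), 46 mm thick, upper face at z = 733 mm, on four 88×88 mm square legs, each inset 54 mm from the nearest pair of top edges, running from z = 0 to the bottom of the top.

B is a simple wooden stool: a rectangular seat 346 mm (x) by 290 mm (y), 42 mm thick, top face at z = 389 mm, on four square legs, each 30×30 mm in cross-section. The legs rest on z = 0, each flush with a corner of the seat.

C is a spool: two coaxial disc flanges of radius 136 mm and thickness 18 mm, joined by a core cylinder of radius 23 mm and height 232 mm. The lower flange rests on z = 0 and the three cylinders share a vertical axis.

Four stools sit around the table at the −y, +y, −x, +x sides. The spool is on top of the table.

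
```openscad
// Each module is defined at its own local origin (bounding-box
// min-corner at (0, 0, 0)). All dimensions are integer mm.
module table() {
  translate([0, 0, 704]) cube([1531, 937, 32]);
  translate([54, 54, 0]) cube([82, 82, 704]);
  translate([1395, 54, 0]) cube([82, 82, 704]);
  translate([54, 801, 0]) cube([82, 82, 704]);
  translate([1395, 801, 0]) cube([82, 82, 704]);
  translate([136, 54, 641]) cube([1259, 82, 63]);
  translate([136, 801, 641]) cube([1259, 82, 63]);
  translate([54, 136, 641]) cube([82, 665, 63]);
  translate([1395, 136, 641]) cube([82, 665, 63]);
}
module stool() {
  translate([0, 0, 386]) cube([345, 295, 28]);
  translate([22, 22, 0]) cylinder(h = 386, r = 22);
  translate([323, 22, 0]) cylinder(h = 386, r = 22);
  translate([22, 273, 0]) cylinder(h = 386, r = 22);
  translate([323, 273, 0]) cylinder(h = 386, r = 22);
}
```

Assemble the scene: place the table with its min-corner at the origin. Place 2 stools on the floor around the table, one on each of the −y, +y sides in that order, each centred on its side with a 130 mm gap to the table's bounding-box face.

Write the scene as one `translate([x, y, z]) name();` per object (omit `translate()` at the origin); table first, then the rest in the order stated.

table();
translate([593, -425, 0]) stool();
translate([593, 1067, 0]) stool();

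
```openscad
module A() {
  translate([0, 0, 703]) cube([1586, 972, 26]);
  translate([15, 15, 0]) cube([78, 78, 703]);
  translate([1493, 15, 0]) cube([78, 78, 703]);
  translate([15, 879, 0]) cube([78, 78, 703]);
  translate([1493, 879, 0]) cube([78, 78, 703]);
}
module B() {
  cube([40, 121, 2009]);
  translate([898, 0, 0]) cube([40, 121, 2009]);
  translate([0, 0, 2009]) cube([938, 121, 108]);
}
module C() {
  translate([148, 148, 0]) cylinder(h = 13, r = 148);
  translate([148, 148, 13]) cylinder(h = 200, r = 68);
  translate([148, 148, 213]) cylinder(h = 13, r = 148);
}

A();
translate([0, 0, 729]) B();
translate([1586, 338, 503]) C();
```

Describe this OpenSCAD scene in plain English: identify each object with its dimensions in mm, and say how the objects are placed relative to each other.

A is a table with a 1586×972 mm rectangular top, 26 mm thick, top surface at z = 729 mm, supported by four 78×78 mm square legs, each inset 15 mm from the nearest pair of top edges, running from the floor.

B is a door frame. The clear opening is 858 mm wide and 2009 mm high. Two 40 mm wide jambs, 121 mm deep, stand either side of the opening from the floor to the top of the opening. A 108 mm thick head sits across the top of both jambs, spanning the full outside width of the frame.

C is a spool: two coaxial disc flanges of radius 148 mm and thickness 13 mm, joined by a core cylinder of radius 68 mm and height 200 mm. The lower flange rests on z = 0 and the three cylinders share a vertical axis.

The door frame is on top of the table. The spool is beside the table with their tops flush at z = 729.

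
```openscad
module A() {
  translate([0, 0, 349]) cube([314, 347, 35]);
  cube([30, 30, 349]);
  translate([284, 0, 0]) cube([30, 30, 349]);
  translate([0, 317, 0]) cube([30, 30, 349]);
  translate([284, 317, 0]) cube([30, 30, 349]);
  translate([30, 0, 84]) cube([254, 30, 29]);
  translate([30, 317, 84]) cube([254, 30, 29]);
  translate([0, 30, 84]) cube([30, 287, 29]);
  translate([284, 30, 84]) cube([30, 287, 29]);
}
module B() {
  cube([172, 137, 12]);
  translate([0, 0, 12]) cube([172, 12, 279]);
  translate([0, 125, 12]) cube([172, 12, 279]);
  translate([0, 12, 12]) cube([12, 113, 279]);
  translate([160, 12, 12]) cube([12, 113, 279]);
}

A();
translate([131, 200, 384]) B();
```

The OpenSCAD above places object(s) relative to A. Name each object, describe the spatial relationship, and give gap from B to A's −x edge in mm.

A is a stool. B is an open box. The open box is on top of the stool. The gap from the open box to the stool's −x edge is 131 mm.

The open box's min-x is at 131; the stool's min-x is 0; gap = 131 mm.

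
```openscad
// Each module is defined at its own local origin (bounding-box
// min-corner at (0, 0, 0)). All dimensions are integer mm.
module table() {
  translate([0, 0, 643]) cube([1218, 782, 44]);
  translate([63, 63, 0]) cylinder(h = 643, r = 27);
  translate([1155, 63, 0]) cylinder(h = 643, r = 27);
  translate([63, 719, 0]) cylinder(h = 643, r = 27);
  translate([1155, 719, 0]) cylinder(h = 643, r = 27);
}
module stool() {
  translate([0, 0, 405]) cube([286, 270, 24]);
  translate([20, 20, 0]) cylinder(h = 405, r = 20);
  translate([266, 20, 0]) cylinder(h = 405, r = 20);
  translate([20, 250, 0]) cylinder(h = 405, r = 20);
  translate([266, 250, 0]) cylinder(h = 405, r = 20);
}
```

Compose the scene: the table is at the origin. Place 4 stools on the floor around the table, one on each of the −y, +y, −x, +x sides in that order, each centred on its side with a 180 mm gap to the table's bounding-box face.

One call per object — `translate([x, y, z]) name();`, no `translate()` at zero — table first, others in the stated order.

table();
translate([466, -450, 0]) stool();
translate([466, 962, 0]) stool();
translate([-466, 256, 0]) stool();
translate([1398, 256, 0]) stool();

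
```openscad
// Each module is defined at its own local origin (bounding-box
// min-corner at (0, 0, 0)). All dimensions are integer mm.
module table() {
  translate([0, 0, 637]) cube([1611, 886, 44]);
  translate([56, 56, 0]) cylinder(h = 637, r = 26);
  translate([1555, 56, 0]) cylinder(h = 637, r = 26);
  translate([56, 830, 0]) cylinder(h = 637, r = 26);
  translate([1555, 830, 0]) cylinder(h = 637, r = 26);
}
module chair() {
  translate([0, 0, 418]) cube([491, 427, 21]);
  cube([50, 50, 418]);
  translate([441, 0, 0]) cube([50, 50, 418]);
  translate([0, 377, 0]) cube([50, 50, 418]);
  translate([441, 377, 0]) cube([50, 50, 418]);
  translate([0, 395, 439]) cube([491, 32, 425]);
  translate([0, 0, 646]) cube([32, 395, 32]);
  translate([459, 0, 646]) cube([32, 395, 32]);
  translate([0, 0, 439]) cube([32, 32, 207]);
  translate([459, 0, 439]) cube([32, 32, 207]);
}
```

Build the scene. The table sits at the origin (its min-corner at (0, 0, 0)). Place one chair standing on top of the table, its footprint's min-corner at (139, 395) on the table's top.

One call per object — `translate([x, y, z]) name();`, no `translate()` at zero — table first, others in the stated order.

table();
translate([139, 395, 681]) chair();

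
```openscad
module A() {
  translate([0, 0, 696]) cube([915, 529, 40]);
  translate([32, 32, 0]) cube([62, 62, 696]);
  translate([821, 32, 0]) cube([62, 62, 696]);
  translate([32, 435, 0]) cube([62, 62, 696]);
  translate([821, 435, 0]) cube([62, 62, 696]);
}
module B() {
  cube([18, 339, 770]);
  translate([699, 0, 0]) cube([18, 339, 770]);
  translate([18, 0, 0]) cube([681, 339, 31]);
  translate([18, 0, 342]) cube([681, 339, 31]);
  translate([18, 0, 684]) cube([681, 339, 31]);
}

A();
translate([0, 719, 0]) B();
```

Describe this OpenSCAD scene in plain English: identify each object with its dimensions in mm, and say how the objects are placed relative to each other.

A is a rectangular dining table. The top is 915×529×40 mm with its upper surface at z = 736 mm. It stands on four 62×62 mm square legs, each inset 32 mm from the nearest pair of top edges, running from the floor to the underside of the top.

B is a bookshelf 717 mm wide overall, 339 mm deep and 770 mm tall. The two sides are 18 mm thick vertical panels. 3 horizontal shelves of 31 mm thickness span between the inner faces of the sides; the lowest shelf sits on the floor and shelves are stacked with a clear vertical gap of 311 mm between each pair.

The bookshelf is on the floor beside the table on its +y side.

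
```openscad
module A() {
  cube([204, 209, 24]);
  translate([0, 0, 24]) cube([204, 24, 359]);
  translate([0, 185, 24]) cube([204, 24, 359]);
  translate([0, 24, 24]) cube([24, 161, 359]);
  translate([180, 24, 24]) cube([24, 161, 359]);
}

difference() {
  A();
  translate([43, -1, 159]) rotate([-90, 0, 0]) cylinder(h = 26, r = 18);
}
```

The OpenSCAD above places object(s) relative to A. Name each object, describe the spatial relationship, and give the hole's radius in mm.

The subtracted cylinder has r = 18 mm.

A is an open box. The open box has a circular hole through its front wall. The hole's radius is 18 mm.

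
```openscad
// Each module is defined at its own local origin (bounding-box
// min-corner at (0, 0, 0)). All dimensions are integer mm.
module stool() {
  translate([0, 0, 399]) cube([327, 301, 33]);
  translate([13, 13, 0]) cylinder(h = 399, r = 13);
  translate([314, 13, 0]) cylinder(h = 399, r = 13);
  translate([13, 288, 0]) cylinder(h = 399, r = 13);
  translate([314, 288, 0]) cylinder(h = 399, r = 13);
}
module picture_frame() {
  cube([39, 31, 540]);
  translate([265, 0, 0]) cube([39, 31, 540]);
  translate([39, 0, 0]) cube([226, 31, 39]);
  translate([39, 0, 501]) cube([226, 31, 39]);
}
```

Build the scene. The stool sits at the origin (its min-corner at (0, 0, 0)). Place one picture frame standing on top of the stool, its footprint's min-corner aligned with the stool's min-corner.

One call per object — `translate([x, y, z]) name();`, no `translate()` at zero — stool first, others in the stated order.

stool();
translate([0, 0, 432]) picture_frame();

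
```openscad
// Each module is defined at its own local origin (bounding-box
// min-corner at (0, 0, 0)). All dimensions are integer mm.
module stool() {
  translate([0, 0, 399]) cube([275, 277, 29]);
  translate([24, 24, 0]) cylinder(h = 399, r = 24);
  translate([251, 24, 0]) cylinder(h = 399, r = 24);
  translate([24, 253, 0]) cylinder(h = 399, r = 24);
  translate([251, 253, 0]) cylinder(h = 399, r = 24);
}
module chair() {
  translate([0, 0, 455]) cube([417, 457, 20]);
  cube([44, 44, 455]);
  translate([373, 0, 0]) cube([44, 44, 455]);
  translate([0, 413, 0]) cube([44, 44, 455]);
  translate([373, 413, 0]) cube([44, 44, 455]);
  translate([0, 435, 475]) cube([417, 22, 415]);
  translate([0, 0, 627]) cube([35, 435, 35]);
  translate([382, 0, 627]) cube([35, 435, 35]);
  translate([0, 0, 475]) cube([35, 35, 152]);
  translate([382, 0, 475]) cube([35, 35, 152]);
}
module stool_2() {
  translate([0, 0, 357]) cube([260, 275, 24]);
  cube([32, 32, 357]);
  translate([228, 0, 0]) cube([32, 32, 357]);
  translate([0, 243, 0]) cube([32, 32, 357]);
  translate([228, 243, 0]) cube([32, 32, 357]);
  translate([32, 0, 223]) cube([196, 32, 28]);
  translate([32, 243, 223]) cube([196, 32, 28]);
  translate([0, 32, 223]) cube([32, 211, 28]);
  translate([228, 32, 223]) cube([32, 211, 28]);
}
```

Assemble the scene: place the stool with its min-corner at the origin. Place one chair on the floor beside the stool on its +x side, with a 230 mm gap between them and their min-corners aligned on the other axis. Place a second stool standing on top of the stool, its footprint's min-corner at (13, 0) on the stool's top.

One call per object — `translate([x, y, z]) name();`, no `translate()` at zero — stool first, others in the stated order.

stool();
translate([505, 0, 0]) chair();
translate([13, 0, 428]) stool_2();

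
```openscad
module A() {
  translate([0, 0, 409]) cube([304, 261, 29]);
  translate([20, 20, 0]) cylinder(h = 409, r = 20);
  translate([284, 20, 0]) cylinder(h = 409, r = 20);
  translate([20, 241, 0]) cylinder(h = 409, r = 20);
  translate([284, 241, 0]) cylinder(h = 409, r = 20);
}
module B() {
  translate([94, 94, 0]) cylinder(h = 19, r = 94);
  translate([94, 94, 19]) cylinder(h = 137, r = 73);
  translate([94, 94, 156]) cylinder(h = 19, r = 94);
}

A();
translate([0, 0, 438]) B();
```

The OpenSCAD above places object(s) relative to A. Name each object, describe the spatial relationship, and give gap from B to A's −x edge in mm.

The spool's min-x is at 0; the stool's min-x is 0; gap = 0 mm.

A is a stool. B is a spool. The spool is on top of the stool. The gap from the spool to the stool's −x edge is 0 mm.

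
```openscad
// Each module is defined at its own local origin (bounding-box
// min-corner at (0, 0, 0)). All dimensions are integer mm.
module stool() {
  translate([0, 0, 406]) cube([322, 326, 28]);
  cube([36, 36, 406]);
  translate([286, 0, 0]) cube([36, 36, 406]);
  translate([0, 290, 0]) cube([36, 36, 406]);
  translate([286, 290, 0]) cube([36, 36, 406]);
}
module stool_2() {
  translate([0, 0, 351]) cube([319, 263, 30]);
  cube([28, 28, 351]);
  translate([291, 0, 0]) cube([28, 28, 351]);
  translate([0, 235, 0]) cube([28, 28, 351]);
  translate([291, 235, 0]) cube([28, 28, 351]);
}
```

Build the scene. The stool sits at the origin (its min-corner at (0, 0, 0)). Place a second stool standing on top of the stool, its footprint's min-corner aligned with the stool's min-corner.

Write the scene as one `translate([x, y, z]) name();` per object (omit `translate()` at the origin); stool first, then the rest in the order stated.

stool();
translate([0, 0, 434]) stool_2();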